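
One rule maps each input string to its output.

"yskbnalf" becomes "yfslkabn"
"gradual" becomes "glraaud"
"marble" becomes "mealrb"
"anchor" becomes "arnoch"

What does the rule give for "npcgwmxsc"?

ncpscxgmw

In each case the input is transformed by: take characters alternately from the front and the back (1st, last, 2nd, 2nd-last, ...).
Doing the same to "npcgwmxsc": "ncpscxgmw".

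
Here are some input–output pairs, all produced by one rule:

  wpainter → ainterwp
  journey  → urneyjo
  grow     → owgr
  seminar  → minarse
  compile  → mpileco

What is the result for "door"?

What's happening: move the first 2 characters to the end (rotate left by 2).
So "door" becomes "ordo".

ordo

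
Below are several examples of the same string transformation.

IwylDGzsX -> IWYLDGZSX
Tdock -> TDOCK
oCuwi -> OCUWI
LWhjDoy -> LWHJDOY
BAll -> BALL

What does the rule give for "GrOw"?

GROW

What's happening: convert every letter to uppercase.
Doing the same to "GrOw": "GROW".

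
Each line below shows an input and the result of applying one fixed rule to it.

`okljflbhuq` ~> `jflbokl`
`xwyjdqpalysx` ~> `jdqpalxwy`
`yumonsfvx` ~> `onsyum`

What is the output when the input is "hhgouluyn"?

oulhhg

The rule is to delete the last 3 characters, then move the first 3 characters to the end (rotate left by 3).
Applying both steps to "hhgouluyn": "hhgoul", then "oulhhg".
(Check on "okljflbhuq": → "okljflb" → "jflbokl" ✓)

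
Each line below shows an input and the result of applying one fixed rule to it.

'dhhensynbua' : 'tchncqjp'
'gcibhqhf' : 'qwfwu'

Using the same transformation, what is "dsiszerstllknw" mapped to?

hotghiaazcl

In each case the input is transformed by: shift every letter 11 places backward in the alphabet (wrapping around), then delete the first 3 characters.
For "dsiszerstllknw", step one produces "shxhotghiaazcl"; step two turns that into "hotghiaazcl".
(Check on "dhhensynbua": → "swwtchncqjp" → "tchncqjp" ✓)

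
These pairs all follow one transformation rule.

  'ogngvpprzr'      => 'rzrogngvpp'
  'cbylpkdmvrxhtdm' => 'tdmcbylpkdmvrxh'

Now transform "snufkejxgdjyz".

What's happening: move the last 3 characters to the front (rotate right by 3).
"snufkejxgdjyz" → "jyzsnufkejxgd".

jyzsnufkejxgd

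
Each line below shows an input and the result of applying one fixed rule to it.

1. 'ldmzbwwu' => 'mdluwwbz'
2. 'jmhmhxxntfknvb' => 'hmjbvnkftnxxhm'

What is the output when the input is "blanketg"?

albgtekn

Each output is the input with this applied: move the first 3 characters to the end (rotate left by 3), then reverse the string.
On "blanketg" that produces "albgtekn".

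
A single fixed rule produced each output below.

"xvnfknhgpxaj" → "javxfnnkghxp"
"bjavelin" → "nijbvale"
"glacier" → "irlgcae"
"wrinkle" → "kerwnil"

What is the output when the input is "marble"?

Rule — swap each adjacent pair of characters (1↔2, 3↔4, ...), then move the last 2 characters to the front (rotate right by 2).
Applying both steps to "marble": "ambrel", then "elambr".

elambr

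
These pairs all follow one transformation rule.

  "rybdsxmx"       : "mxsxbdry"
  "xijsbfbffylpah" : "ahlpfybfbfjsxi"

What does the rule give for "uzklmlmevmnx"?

nxvmmemlkluz

The pattern: reverse the string, then swap each adjacent pair of characters (1↔2, 3↔4, ...).
Applying both steps to "uzklmlmevmnx": "xnmvemlmlkzu", then "nxvmmemlkluz".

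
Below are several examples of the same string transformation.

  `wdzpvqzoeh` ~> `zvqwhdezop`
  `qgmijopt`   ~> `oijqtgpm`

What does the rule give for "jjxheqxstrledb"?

txsjbjdxehlerq

The rule is to take characters alternately from the front and the back (1st, last, 2nd, 2nd-last, ...), then move the last 3 characters to the front (rotate right by 3).
On "jjxheqxstrledb" that produces "txsjbjdxehlerq".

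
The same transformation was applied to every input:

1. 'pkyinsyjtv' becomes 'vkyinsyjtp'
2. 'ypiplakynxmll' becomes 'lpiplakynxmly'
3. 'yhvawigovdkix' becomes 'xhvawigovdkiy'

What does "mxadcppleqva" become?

axadcppleqvm

The pattern: swap the first and last characters.
"mxadcppleqva" → "axadcppleqvm".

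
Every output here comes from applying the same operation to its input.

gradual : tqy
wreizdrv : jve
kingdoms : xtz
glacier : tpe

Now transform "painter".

The rule is to shift every letter 13 places forward in the alphabet (wrapping around) — i.e. ROT13, then keep one character in every 3, starting at position 1 (positions 1st, 4th, 7th, ...).
"painter" → "cnvagre" → "cae".

cae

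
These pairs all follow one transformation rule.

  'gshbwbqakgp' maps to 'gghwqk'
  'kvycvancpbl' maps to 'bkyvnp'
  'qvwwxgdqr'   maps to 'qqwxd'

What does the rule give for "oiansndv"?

doas

Looking at the pairs, the operation is to move the last 2 characters to the front (rotate right by 2), then keep every other character starting from the first (positions 1st, 3rd, 5th, ...).
"oiansndv" → "dvoiansn" → "doas".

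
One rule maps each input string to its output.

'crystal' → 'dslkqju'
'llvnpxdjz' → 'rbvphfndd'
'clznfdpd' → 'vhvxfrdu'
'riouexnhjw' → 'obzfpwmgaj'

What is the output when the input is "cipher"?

The transformation: reverse the string, then shift every letter 8 places backward in the alphabet (wrapping around).
Working it through for "cipher": intermediate "rehpic", final "jwzhau".

jwzhau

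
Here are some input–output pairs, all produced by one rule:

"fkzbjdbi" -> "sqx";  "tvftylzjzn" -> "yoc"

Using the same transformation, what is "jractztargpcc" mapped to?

Each output is the input with this applied: shift every letter 11 places backward in the alphabet (wrapping around), then keep only the last 3 characters.
For "jractztargpcc", step one produces "ygprioipgverr"; step two turns that into "err".

err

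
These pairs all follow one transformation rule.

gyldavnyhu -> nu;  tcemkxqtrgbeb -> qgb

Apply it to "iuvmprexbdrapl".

edp

Looking at the pairs, the operation is to keep one character in every 3, starting at position 1 (positions 1st, 4th, 7th, ...), then delete the first 2 characters.
Applying both steps to "iuvmprexbdrapl": "imedp", then "edp".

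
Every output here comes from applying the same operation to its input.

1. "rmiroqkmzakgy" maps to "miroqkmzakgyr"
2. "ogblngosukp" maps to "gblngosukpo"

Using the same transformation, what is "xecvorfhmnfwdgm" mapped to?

The pattern: move the first character to the end.
For "xecvorfhmnfwdgm" the result is "ecvorfhmnfwdgmx".

ecvorfhmnfwdgmx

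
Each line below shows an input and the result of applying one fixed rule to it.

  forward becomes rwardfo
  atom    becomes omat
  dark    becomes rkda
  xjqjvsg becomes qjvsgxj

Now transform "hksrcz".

srczhk

Rule — move the first 2 characters to the end (rotate left by 2).
On "hksrcz" that produces "srczhk".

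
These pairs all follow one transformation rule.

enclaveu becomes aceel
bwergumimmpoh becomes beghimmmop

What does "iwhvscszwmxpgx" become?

In each case the input is transformed by: sort the characters into alphabetical order, then delete the last 3 characters.
Working it through for "iwhvscszwmxpgx": intermediate "cghimpssvwwxxz", final "cghimpssvww".

cghimpssvww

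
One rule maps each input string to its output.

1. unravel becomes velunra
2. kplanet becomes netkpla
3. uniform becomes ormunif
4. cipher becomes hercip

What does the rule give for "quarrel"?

relquar

Each output is the input with this applied: move the last 3 characters to the front (rotate right by 3).
Applying that to "quarrel" gives "relquar".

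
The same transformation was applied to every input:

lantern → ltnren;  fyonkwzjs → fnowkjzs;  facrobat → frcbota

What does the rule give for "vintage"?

Each output is the input with this applied: swap each adjacent pair of characters (1↔2, 3↔4, ...), then delete the first character.
"vintage" → "ivtngae" → "vtngae".

vtngae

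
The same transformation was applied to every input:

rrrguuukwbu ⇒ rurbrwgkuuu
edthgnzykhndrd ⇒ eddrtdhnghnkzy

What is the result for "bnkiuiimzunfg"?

What's happening: take characters alternately from the front and the back (1st, last, 2nd, 2nd-last, ...).
Doing the same to "bnkiuiimzunfg": "bgnfkniuuzimi".

bgnfkniuuzimi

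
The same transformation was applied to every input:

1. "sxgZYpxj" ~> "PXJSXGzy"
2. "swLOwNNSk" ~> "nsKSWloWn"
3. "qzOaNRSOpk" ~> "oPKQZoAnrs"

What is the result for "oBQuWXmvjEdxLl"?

The pattern: flip the case of every letter, then move the last 3 characters to the front (rotate right by 3).
On "oBQuWXmvjEdxLl" that produces "XlLObqUwxMVJeD".

XlLObqUwxMVJeD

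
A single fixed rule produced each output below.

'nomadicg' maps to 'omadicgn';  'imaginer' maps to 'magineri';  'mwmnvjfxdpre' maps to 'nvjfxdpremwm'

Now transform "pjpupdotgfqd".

Rule — swap the front and back halves of the string, then move the last 3 characters to the front (rotate right by 3).
Working it through for "pjpupdotgfqd": intermediate "otgfqdpjpupd", final "updotgfqdpjp".

updotgfqdpjp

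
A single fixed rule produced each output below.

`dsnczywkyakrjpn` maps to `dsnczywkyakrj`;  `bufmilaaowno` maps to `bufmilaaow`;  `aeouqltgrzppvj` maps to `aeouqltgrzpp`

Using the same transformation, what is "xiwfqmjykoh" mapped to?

Rule — delete the last 2 characters.
Doing the same to "xiwfqmjykoh": "xiwfqmjyk".

xiwfqmjyk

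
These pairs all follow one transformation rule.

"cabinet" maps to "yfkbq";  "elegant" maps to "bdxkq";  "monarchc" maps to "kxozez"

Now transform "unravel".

oxsbi

What's happening: delete the first 2 characters, then shift every letter 3 places backward in the alphabet (wrapping around).
On "unravel": the first step gives "ravel", and the second then gives "oxsbi".
(Check on "cabinet": → "binet" → "yfkbq" ✓)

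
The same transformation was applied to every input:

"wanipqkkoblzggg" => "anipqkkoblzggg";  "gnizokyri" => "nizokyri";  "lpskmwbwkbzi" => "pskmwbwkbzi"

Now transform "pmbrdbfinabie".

mbrdbfinabie

The pattern: delete the first character.
So "pmbrdbfinabie" becomes "mbrdbfinabie".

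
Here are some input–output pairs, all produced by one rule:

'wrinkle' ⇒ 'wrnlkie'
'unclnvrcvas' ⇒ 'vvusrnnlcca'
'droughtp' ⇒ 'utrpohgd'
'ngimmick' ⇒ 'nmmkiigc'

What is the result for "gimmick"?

What's happening: sort the characters into reverse alphabetical order.
On "gimmick" that produces "mmkiigc".

mmkiigc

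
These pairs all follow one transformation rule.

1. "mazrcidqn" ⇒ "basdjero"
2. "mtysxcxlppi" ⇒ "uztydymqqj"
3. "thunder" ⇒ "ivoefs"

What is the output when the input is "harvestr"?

bswftus

The pattern: delete the first character, then shift every letter 1 place forward in the alphabet (wrapping around).
For "harvestr", step one produces "arvestr"; step two turns that into "bswftus".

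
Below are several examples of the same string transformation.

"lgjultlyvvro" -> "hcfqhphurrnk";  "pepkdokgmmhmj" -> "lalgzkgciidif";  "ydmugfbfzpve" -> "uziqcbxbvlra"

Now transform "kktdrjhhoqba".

Rule — shift every letter 4 places backward in the alphabet (wrapping around).
Doing the same to "kktdrjhhoqba": "ggpznfddkmxw".

ggpznfddkmxw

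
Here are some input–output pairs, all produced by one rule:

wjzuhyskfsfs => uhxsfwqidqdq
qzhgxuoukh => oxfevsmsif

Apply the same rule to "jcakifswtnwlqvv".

hayigdqurlujott

Rule — shift every letter 2 places backward in the alphabet (wrapping around).
On "jcakifswtnwlqvv" that produces "hayigdqurlujott".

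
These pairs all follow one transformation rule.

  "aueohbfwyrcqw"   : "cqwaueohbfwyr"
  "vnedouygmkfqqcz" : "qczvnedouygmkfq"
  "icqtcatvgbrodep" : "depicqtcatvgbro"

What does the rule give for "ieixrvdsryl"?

rylieixrvds

What's happening: move the last 3 characters to the front (rotate right by 3).
"ieixrvdsryl" → "rylieixrvds".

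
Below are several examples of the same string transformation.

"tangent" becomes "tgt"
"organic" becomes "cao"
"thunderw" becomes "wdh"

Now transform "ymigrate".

The rule is to reverse the string, then keep one character in every 3, starting at position 1 (positions 1st, 4th, 7th, ...).
"ymigrate" → "etargimy" → "erm".

erm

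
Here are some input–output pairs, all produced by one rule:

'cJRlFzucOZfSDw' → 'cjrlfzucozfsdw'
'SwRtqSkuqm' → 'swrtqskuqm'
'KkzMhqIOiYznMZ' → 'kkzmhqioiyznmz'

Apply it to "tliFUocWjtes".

tlifuocwjtes

The rule is to convert every letter to lowercase.
So "tliFUocWjtes" becomes "tlifuocwjtes".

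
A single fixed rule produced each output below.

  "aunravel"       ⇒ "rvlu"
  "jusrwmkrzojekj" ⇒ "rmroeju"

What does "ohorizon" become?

rznh

The transformation: move the first 2 characters to the end (rotate left by 2), then keep every other character starting from the second (positions 2nd, 4th, 6th, ...).
On "ohorizon" that produces "rznh".
(Check on "jusrwmkrzojekj": → "srwmkrzojekjju" → "rmroeju" ✓)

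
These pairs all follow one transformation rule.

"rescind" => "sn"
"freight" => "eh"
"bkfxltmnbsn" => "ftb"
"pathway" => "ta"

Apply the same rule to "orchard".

In each case the input is transformed by: keep one character in every 3, starting at position 3 (positions 3rd, 6th, 9th, ...).
"orchard" → "cr".

cr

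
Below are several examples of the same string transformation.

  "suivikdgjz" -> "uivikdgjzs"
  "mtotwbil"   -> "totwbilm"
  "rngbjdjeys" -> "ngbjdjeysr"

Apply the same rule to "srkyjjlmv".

rkyjjlmvs

The rule is to move the first character to the end.
For "srkyjjlmv" the result is "rkyjjlmvs".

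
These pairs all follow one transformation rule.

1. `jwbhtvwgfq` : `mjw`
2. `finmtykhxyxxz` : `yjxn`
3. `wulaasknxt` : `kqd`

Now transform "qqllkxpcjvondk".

Looking at the pairs, the operation is to keep one character in every 3, starting at position 2 (positions 2nd, 5th, 8th, ...), then shift every letter 10 places backward in the alphabet (wrapping around).
Starting from "qqllkxpcjvondk": after the first operation, "qkcok"; after the second, "gasea".

gasea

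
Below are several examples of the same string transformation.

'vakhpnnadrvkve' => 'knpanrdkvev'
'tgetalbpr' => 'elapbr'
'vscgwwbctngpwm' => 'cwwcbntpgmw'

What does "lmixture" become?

iuter

Looking at the pairs, the operation is to swap each adjacent pair of characters (1↔2, 3↔4, ...), then delete the first 3 characters.
So "lmixture" becomes "iuter".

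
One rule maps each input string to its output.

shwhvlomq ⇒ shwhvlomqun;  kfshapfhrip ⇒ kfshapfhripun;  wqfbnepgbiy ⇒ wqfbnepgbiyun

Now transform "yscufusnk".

yscufusnkun

Each output is the input with this applied: append "un".
On "yscufusnk" that produces "yscufusnkun".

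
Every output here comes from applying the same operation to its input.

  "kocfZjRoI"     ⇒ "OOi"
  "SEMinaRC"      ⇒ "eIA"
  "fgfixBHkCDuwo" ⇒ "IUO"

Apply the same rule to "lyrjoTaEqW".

OAe

The pattern: flip the case of every letter, then keep only the vowels.
Starting from "lyrjoTaEqW": after the first operation, "LYRJOtAeQw"; after the second, "OAe".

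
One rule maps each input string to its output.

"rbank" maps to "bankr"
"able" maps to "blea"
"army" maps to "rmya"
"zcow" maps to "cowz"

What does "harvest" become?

In each case the input is transformed by: move the first character to the end.
On "harvest" that produces "arvesth".

arvesth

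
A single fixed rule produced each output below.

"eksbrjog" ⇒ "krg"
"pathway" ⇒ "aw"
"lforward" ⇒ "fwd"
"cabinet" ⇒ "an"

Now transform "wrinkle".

rk

Rule — keep one character in every 3, starting at position 2 (positions 2nd, 5th, 8th, ...).
For "wrinkle" the result is "rk".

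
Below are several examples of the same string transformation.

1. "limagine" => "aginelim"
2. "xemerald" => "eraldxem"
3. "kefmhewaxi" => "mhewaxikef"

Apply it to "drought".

The transformation: move the first 3 characters to the end (rotate left by 3).
Applying that to "drought" gives "ughtdro".

ughtdro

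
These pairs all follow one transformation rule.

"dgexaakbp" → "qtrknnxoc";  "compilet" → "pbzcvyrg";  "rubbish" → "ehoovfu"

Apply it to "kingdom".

xvatqbz

The transformation: shift every letter 13 places forward in the alphabet (wrapping around) — i.e. ROT13.
On "kingdom" that produces "xvatqbz".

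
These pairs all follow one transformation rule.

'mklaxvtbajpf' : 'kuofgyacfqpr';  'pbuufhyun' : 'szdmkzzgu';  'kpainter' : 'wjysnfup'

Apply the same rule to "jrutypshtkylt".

yqdpymxudyzwo

The pattern: reverse the string, then shift every letter 5 places forward in the alphabet (wrapping around).
Starting from "jrutypshtkylt": after the first operation, "tlykthspyturj"; after the second, "yqdpymxudyzwo".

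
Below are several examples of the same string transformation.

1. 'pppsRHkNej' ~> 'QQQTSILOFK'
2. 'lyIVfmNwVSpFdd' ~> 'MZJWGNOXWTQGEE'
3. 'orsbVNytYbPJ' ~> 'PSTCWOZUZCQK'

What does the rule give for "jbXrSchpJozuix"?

Each output is the input with this applied: shift every letter 1 place forward in the alphabet (wrapping around), then convert every letter to uppercase.
Working it through for "jbXrSchpJozuix": intermediate "kcYsTdiqKpavjy", final "KCYSTDIQKPAVJY".

KCYSTDIQKPAVJY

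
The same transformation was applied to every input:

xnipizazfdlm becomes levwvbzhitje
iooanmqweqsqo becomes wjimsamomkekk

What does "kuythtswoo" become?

pdposkkgqu

Each output is the input with this applied: move the first 3 characters to the end (rotate left by 3), then shift every letter 4 places backward in the alphabet (wrapping around).
Working it through for "kuythtswoo": intermediate "thtswookuy", final "pdposkkgqu".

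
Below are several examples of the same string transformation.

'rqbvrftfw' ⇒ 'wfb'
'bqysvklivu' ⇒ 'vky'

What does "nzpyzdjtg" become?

Rule — keep one character in every 3, starting at position 3 (positions 3rd, 6th, 9th, ...), then reverse the string.
Applying both steps to "nzpyzdjtg": "pdg", then "gdp".
(Check on "bqysvklivu": → "ykv" → "vky" ✓)

gdp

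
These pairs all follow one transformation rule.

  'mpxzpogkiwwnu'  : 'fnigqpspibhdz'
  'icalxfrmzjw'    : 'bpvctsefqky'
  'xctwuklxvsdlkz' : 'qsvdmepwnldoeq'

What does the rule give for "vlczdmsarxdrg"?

ozekvwsqwkftl

Rule — shift every letter 7 places backward in the alphabet (wrapping around), then take characters alternately from the front and the back (1st, last, 2nd, 2nd-last, ...).
Working it through for "vlczdmsarxdrg": intermediate "oevswfltkqwkz", final "ozekvwsqwkftl".
(Check on "mpxzpogkiwwnu": → "fiqsihzdbppgn" → "fnigqpspibhdz" ✓)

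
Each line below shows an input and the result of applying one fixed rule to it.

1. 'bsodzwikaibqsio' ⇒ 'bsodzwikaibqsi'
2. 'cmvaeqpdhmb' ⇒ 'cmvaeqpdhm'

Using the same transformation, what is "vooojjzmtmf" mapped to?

vooojjzmtm

Rule — delete the last character.
Doing the same to "vooojjzmtmf": "vooojjzmtm".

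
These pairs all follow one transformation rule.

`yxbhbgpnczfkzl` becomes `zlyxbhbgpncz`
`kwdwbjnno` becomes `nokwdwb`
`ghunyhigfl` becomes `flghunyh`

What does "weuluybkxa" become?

xaweuluy

What's happening: move the last 2 characters to the front (rotate right by 2), then delete the last 2 characters.
Working it through for "weuluybkxa": intermediate "xaweuluybk", final "xaweuluy".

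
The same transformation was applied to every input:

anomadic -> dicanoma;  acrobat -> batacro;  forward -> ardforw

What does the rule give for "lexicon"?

conlexi

Each output is the input with this applied: move the last 3 characters to the front (rotate right by 3).
"lexicon" → "conlexi".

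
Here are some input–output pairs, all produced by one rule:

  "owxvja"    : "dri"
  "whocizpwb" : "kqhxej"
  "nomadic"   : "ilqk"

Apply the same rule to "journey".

Looking at the pairs, the operation is to shift every letter 8 places forward in the alphabet (wrapping around), then delete the first 3 characters.
Doing the same to "journey": "zvmg".

zvmg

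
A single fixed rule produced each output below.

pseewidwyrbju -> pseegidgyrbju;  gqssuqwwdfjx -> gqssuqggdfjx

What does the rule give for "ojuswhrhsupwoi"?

ojusghrhsupgoi

The pattern: replace every "w" with "g".
On "ojuswhrhsupwoi" that produces "ojusghrhsupgoi".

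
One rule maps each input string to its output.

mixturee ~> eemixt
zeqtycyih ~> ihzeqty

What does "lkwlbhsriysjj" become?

The rule is to move the last 2 characters to the front (rotate right by 2), then delete the last 2 characters.
Starting from "lkwlbhsriysjj": after the first operation, "jjlkwlbhsriys"; after the second, "jjlkwlbhsri".

jjlkwlbhsri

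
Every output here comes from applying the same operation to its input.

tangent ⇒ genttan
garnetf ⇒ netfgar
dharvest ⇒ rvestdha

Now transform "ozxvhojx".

Rule — move the first 3 characters to the end (rotate left by 3).
"ozxvhojx" → "vhojxozx".

vhojxozx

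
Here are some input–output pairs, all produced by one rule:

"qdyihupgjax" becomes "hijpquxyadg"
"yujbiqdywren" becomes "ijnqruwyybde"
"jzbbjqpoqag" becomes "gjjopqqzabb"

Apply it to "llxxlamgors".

The rule is to sort the characters into alphabetical order, then move the first 3 characters to the end (rotate left by 3).
On "llxxlamgors": the first step gives "aglllmorsxx", and the second then gives "llmorsxxagl".

llmorsxxagl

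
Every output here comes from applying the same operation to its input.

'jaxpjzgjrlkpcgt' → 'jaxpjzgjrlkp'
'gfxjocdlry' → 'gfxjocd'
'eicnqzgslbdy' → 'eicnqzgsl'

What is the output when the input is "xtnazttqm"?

xtnazt

Looking at the pairs, the operation is to delete the last 3 characters.
For "xtnazttqm" the result is "xtnazt".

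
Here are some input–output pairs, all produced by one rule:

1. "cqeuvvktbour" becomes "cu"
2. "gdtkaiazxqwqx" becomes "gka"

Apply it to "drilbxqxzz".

dl

Looking at the pairs, the operation is to keep one character in every 3, starting at position 1 (positions 1st, 4th, 7th, ...), then delete the last 2 characters.
Working it through for "drilbxqxzz": intermediate "dlqz", final "dl".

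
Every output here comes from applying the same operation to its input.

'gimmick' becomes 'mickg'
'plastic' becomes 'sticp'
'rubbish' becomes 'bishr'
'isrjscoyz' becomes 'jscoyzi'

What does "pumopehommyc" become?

opehommycp

Looking at the pairs, the operation is to move the first 3 characters to the end (rotate left by 3), then delete the last 2 characters.
Working it through for "pumopehommyc": intermediate "opehommycpum", final "opehommycp".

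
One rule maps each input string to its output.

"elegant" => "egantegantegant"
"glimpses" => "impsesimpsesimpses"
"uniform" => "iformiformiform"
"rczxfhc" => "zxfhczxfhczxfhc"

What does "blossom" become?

ossomossomossom

The transformation: delete the first 2 characters, then write the whole string 3 times in a row.
"blossom" → "ossomossomossom".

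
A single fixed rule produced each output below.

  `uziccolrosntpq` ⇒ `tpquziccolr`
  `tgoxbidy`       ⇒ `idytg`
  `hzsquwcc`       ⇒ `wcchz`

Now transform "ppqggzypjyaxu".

Each output is the input with this applied: move the last 3 characters to the front (rotate right by 3), then delete the last 3 characters.
For "ppqggzypjyaxu", step one produces "axuppqggzypjy"; step two turns that into "axuppqggzy".
(Check on "hzsquwcc": → "wcchzsqu" → "wcchz" ✓)

axuppqggzy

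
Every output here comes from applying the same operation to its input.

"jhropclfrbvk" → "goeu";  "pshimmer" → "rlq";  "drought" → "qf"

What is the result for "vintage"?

hz

Each output is the input with this applied: shift every letter 1 place backward in the alphabet (wrapping around), then keep one character in every 3, starting at position 2 (positions 2nd, 5th, 8th, ...).
For "vintage" the result is "hz".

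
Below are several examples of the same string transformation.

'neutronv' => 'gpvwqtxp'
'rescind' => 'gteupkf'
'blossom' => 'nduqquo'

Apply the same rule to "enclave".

What's happening: swap each adjacent pair of characters (1↔2, 3↔4, ...), then shift every letter 2 places forward in the alphabet (wrapping around).
On "enclave" that produces "pgnexcg".

pgnexcg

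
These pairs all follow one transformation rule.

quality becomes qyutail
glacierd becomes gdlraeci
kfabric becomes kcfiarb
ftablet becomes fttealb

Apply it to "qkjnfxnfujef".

In each case the input is transformed by: take characters alternately from the front and the back (1st, last, 2nd, 2nd-last, ...).
For "qkjnfxnfujef" the result is "qfkejjnuffxn".

qfkejjnuffxn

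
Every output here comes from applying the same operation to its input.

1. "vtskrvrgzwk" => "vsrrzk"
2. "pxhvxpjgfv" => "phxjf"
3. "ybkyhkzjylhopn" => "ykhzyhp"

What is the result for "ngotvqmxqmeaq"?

novmqeq

What's happening: keep every other character starting from the first (positions 1st, 3rd, 5th, ...).
Doing the same to "ngotvqmxqmeaq": "novmqeq".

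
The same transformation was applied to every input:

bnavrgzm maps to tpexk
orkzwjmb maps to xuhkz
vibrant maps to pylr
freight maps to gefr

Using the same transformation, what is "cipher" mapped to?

In each case the input is transformed by: shift every letter 2 places backward in the alphabet (wrapping around), then delete the first 3 characters.
For "cipher", step one produces "agnfcp"; step two turns that into "fcp".

fcp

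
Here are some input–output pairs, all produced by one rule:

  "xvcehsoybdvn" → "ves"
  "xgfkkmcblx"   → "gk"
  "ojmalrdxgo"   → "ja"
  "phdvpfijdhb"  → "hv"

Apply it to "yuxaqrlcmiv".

In each case the input is transformed by: keep every other character starting from the second (positions 2nd, 4th, 6th, ...), then delete the last 3 characters.
Starting from "yuxaqrlcmiv": after the first operation, "uarci"; after the second, "ua".

ua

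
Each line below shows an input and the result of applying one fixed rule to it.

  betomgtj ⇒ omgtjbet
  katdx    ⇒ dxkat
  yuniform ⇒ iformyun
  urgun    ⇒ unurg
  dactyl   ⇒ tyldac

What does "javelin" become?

What's happening: move the first 3 characters to the end (rotate left by 3).
So "javelin" becomes "elinjav".

elinjav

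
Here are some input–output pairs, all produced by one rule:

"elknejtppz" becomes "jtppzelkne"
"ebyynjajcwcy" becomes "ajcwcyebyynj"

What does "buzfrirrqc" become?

The transformation: swap the front and back halves of the string.
Applying that to "buzfrirrqc" gives "irrqcbuzfr".

irrqcbuzfr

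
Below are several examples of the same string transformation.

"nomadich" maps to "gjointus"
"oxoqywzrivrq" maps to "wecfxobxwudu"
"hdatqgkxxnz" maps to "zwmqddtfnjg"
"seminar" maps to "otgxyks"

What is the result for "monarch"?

gxinsut

The rule is to shift every letter 6 places forward in the alphabet (wrapping around), then move the first 3 characters to the end (rotate left by 3).
On "monarch": the first step gives "sutgxin", and the second then gives "gxinsut".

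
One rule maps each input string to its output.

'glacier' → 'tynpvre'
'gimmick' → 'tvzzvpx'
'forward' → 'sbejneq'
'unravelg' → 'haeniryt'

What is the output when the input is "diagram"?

qvntenz

What's happening: shift every letter 13 places forward in the alphabet (wrapping around) — i.e. ROT13.
Applying that to "diagram" gives "qvntenz".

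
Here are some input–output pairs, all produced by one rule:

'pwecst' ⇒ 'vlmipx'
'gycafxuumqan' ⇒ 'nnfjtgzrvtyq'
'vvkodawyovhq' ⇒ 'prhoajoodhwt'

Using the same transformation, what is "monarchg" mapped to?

kvazfhgt

The rule is to shift every letter 7 places backward in the alphabet (wrapping around), then swap the front and back halves of the string.
Applying both steps to "monarchg": "fhgtkvaz", then "kvazfhgt".
(Check on "pwecst": → "ipxvlm" → "vlmipx" ✓)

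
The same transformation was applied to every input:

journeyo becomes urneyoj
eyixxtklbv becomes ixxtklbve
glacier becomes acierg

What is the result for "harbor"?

rborh

Rule — move the first character to the end, then delete the first character.
Applying both steps to "harbor": "arborh", then "rborh".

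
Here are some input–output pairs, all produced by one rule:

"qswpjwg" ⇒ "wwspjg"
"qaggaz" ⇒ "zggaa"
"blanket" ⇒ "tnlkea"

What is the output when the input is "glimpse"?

What's happening: delete the first character, then sort the characters into reverse alphabetical order.
On "glimpse": the first step gives "limpse", and the second then gives "spmlie".

spmlie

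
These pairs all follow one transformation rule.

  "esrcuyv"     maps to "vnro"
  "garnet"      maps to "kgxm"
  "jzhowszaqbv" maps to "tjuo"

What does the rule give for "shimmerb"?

The rule is to shift every letter 7 places backward in the alphabet (wrapping around), then keep only the last 4 characters.
For "shimmerb", step one produces "labffxku"; step two turns that into "fxku".
(Check on "garnet": → "ztkgxm" → "kgxm" ✓)

fxku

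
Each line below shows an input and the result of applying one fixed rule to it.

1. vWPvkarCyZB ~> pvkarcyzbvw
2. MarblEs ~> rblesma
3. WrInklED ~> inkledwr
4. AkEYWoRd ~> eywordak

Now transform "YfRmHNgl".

In each case the input is transformed by: move the first 2 characters to the end (rotate left by 2), then convert every letter to lowercase.
On "YfRmHNgl" that produces "rmhnglyf".

rmhnglyf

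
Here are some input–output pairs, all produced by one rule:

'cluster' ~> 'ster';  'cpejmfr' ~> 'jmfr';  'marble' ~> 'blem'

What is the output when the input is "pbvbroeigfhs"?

broe

The pattern: move the first 3 characters to the end (rotate left by 3), then keep only the first 4 characters.
Applying both steps to "pbvbroeigfhs": "broeigfhspbv", then "broe".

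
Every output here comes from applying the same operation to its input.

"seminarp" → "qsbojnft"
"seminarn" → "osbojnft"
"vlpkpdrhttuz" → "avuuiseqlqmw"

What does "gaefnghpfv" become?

What's happening: reverse the string, then shift every letter 1 place forward in the alphabet (wrapping around).
On "gaefnghpfv": the first step gives "vfphgnfeag", and the second then gives "wgqihogfbh".

wgqihogfbh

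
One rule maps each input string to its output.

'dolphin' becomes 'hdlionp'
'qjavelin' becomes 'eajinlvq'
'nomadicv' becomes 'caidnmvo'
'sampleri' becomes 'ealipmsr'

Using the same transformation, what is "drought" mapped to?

In each case the input is transformed by: sort the characters into alphabetical order, then swap each adjacent pair of characters (1↔2, 3↔4, ...).
"drought" → "dghortu" → "gdohtru".

gdohtru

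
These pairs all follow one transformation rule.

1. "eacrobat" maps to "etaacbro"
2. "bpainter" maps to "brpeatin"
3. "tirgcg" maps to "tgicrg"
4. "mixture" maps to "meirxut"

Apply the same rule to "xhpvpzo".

xohzppv

In each case the input is transformed by: take characters alternately from the front and the back (1st, last, 2nd, 2nd-last, ...).
"xhpvpzo" → "xohzppv".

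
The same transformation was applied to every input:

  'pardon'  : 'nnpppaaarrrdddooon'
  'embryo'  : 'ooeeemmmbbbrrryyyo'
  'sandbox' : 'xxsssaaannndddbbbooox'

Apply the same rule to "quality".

The transformation: repeat every character 3 times, then move the last 2 characters to the front (rotate right by 2).
On "quality": the first step gives "qqquuuaaallliiitttyyy", and the second then gives "yyqqquuuaaallliiittty".

yyqqquuuaaallliiittty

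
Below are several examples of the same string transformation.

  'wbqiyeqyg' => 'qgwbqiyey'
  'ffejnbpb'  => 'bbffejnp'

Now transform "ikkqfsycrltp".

lpikkqfsycrt

What's happening: move the last 2 characters to the front (rotate right by 2), then swap the first and last characters.
"ikkqfsycrltp" → "tpikkqfsycrl" → "lpikkqfsycrt".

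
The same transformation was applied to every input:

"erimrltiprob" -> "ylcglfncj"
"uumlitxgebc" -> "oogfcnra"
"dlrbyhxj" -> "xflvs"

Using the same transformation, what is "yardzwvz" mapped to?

sulxt

The rule is to shift every letter 6 places backward in the alphabet (wrapping around), then delete the last 3 characters.
Applying that to "yardzwvz" gives "sulxt".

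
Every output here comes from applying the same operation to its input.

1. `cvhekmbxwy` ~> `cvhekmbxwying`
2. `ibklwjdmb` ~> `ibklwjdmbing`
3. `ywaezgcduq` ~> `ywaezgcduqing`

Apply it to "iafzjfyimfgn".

iafzjfyimfgning

The pattern: append "ing".
On "iafzjfyimfgn" that produces "iafzjfyimfgning".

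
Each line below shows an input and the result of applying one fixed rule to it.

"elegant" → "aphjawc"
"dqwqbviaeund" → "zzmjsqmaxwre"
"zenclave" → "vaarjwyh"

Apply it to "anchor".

Each output is the input with this applied: shift every letter 4 places backward in the alphabet (wrapping around), then take characters alternately from the front and the back (1st, last, 2nd, 2nd-last, ...).
Starting from "anchor": after the first operation, "wjydkn"; after the second, "wnjkyd".

wnjkyd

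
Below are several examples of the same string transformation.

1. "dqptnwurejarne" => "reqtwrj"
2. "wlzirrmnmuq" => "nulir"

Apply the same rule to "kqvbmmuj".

What's happening: keep every other character starting from the second (positions 2nd, 4th, 6th, ...), then move the last 2 characters to the front (rotate right by 2).
On "kqvbmmuj": the first step gives "qbmj", and the second then gives "mjqb".

mjqb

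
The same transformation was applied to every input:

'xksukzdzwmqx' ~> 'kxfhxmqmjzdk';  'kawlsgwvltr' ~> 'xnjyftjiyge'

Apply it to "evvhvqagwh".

Each output is the input with this applied: shift every letter 13 places forward in the alphabet (wrapping around) — i.e. ROT13.
Doing the same to "evvhvqagwh": "riiuidntju".

riiuidntju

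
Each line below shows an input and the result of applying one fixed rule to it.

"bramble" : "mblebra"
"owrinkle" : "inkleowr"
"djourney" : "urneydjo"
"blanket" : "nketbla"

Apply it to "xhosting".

stingxho

What's happening: move the first 3 characters to the end (rotate left by 3).
Doing the same to "xhosting": "stingxho".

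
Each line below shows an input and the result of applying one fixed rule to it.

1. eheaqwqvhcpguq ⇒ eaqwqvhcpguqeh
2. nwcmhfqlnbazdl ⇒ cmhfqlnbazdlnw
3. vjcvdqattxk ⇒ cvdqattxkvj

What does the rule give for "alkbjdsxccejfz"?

What's happening: move the first 2 characters to the end (rotate left by 2).
Applying that to "alkbjdsxccejfz" gives "kbjdsxccejfzal".

kbjdsxccejfzal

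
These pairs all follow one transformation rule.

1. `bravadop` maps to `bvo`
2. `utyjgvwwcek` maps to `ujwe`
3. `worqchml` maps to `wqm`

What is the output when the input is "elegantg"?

The transformation: keep one character in every 3, starting at position 1 (positions 1st, 4th, 7th, ...).
For "elegantg" the result is "egt".

egt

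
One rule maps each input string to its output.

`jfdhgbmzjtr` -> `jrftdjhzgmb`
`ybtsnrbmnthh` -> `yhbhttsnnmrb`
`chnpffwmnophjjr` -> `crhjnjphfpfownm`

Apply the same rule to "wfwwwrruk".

The pattern: take characters alternately from the front and the back (1st, last, 2nd, 2nd-last, ...).
On "wfwwwrruk" that produces "wkfuwrwrw".

wkfuwrwrw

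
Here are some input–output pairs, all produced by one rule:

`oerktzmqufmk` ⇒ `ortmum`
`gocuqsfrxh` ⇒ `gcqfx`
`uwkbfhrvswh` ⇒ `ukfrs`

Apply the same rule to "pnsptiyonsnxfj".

Each output is the input with this applied: delete the last character, then keep every other character starting from the first (positions 1st, 3rd, 5th, ...).
"pnsptiyonsnxfj" → "pnsptiyonsnxf" → "pstynnf".
(Check on "gocuqsfrxh": → "gocuqsfrx" → "gcqfx" ✓)

pstynnf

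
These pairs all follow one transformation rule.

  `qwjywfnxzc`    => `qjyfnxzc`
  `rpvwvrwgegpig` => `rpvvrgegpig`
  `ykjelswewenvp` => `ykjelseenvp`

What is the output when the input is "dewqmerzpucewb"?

deqmerzpuceb

The transformation: remove every "w".
Applying that to "dewqmerzpucewb" gives "deqmerzpuceb".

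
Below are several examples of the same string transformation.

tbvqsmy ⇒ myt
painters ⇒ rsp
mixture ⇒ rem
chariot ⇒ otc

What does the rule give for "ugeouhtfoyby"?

byu

What's happening: move the last 2 characters to the front (rotate right by 2), then keep only the first 3 characters.
"ugeouhtfoyby" → "byugeouhtfoy" → "byu".
(Check on "painters": → "rspainte" → "rsp" ✓)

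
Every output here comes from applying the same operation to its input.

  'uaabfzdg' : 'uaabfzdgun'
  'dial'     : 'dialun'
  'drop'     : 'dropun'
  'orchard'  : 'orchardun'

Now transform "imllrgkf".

Each output is the input with this applied: append "un".
Applying that to "imllrgkf" gives "imllrgkfun".

imllrgkfun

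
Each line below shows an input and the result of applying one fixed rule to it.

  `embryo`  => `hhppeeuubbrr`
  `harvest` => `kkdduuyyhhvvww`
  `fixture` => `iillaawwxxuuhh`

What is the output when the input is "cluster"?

ffooxxvvwwhhuu

What's happening: double every character, then shift every letter 3 places forward in the alphabet (wrapping around).
Doing the same to "cluster": "ffooxxvvwwhhuu".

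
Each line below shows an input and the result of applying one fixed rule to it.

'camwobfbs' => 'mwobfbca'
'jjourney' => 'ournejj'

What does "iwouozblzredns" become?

ouozblzredniw

Each output is the input with this applied: delete the last character, then move the first 2 characters to the end (rotate left by 2).
Working it through for "iwouozblzredns": intermediate "iwouozblzredn", final "ouozblzredniw".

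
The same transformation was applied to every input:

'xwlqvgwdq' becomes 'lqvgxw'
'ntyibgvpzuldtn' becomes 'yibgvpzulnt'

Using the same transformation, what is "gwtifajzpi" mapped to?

tifajgw

The transformation: delete the last 3 characters, then move the first 2 characters to the end (rotate left by 2).
Starting from "gwtifajzpi": after the first operation, "gwtifaj"; after the second, "tifajgw".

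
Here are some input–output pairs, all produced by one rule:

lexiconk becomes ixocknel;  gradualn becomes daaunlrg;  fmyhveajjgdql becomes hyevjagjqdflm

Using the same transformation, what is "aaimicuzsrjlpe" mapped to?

micizursljepaa

What's happening: move the first 2 characters to the end (rotate left by 2), then swap each adjacent pair of characters (1↔2, 3↔4, ...).
For "aaimicuzsrjlpe", step one produces "imicuzsrjlpeaa"; step two turns that into "micizursljepaa".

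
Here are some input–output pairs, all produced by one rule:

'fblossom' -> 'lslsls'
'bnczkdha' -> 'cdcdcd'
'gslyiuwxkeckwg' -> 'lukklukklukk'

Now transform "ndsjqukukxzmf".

The transformation: keep one character in every 3, starting at position 3 (positions 3rd, 6th, 9th, ...), then write the whole string 3 times in a row.
So "ndsjqukukxzmf" becomes "sukmsukmsukm".

sukmsukmsukm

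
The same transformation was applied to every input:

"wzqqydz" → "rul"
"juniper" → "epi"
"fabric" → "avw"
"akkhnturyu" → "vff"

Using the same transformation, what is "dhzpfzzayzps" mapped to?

Rule — shift every letter 5 places backward in the alphabet (wrapping around), then keep only the first 3 characters.
Applying both steps to "dhzpfzzayzps": "ycukauuvtukn", then "ycu".
(Check on "akkhnturyu": → "vffciopmtp" → "vff" ✓)

ycu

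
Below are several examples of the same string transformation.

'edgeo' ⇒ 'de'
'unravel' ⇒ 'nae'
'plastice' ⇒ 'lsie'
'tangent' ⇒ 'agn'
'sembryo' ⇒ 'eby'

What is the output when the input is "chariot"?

The transformation: keep every other character starting from the second (positions 2nd, 4th, 6th, ...).
Applying that to "chariot" gives "hro".

hro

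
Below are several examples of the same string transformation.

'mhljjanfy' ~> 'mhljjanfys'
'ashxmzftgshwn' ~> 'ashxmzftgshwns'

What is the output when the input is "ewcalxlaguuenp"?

Rule — append "s".
Applying that to "ewcalxlaguuenp" gives "ewcalxlaguuenps".

ewcalxlaguuenps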